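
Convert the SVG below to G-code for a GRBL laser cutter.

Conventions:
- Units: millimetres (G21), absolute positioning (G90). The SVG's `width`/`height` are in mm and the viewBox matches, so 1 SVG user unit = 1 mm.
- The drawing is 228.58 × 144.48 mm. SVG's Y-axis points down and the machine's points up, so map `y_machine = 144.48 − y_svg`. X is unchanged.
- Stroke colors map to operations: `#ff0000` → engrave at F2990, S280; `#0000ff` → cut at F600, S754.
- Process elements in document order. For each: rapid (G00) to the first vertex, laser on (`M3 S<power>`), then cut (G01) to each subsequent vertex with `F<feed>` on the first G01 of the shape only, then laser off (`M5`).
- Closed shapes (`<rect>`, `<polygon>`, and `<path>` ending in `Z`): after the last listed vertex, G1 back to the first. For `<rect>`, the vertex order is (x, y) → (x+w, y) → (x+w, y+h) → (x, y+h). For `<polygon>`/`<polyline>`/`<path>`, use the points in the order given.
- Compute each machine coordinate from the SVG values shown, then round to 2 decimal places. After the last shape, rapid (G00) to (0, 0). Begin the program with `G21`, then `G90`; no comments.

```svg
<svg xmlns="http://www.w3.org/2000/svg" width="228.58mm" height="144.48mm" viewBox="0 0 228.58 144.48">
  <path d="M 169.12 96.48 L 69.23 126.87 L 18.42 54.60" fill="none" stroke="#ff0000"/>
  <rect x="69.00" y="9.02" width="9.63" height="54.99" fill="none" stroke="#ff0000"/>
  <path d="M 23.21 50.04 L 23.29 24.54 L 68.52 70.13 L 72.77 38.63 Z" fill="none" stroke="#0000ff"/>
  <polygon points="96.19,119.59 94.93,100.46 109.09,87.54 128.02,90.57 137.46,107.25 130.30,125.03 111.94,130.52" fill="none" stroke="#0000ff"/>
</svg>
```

1 u = 1 mm; y_m = 144.48 − y.

[1] `<path>` open polyline, #ff0000→engrave S280 F2990: (169.12,48.00) → (69.23,17.61) → (18.42,89.88)

[2] `<rect>` rectangle, #ff0000→engrave S280 F2990: (69.00,135.46) → (78.63,135.46) → (78.63,80.47) → (69.00,80.47) → (69.00,135.46) (closed)

[3] `<path>` closed polygon, #0000ff→cut S754 F600: (23.21,94.44) → (23.29,119.94) → (68.52,74.35) → (72.77,105.85) → (23.21,94.44) (closed)

[4] `<polygon>` regular polygon, #0000ff→cut S754 F600: (96.19,24.89) → (94.93,44.02) → (109.09,56.94) → (128.02,53.91) → (137.46,37.23) → (130.30,19.45) → (111.94,13.96) → (96.19,24.89) (closed)

G21
G90
G00 X169.12 Y48.00
M3 S280
G01 X69.23 Y17.61 F2990
G01 X18.42 Y89.88
M5
G00 X69.00 Y135.46
M3 S280
G01 X78.63 Y135.46 F2990
G01 X78.63 Y80.47
G01 X69.00 Y80.47
G01 X69.00 Y135.46
M5
G00 X23.21 Y94.44
M3 S754
G01 X23.29 Y119.94 F600
G01 X68.52 Y74.35
G01 X72.77 Y105.85
G01 X23.21 Y94.44
M5
G00 X96.19 Y24.89
M3 S754
G01 X94.93 Y44.02 F600
G01 X109.09 Y56.94
G01 X128.02 Y53.91
G01 X137.46 Y37.23
G01 X130.30 Y19.45
G01 X111.94 Y13.96
G01 X96.19 Y24.89
M5
G00 X0.00 Y0.00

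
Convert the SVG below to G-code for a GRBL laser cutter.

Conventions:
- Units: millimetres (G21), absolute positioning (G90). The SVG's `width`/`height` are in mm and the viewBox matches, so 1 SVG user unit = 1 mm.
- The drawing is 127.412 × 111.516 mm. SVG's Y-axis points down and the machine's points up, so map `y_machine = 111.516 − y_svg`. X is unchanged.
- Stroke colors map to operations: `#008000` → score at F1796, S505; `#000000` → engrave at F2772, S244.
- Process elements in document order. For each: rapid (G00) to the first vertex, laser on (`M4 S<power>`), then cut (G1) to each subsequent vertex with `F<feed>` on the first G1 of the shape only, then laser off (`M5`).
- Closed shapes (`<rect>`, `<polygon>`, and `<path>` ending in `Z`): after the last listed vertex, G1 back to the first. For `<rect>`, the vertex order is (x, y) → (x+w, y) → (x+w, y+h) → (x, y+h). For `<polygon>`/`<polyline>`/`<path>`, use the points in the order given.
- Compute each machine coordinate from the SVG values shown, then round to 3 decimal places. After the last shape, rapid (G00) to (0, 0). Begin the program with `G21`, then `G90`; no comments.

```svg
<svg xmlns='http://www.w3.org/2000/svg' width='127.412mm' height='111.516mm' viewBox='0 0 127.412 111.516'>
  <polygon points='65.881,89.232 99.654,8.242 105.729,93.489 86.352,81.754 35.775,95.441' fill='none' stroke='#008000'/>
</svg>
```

viewBox `0 0 127.412 111.516` with mm width/height → 1 unit = 1 mm. Flip: y_m = 111.516 − y_svg.

**Shape 1** — `<polygon>` closed polygon, stroke `#008000` → score (S505, F1796). Machine vertices: (65.881,22.284) → (99.654,103.274) → (105.729,18.027) → (86.352,29.762) → (35.775,16.075) → (65.881,22.284). Closed: final G1 returns to the first vertex.

G21
G90
G00 X65.881 Y22.284
M4 S505
G1 X99.654 Y103.274 F1796
G1 X105.729 Y18.027
G1 X86.352 Y29.762
G1 X35.775 Y16.075
G1 X65.881 Y22.284
M5
G00 X0.000 Y0.000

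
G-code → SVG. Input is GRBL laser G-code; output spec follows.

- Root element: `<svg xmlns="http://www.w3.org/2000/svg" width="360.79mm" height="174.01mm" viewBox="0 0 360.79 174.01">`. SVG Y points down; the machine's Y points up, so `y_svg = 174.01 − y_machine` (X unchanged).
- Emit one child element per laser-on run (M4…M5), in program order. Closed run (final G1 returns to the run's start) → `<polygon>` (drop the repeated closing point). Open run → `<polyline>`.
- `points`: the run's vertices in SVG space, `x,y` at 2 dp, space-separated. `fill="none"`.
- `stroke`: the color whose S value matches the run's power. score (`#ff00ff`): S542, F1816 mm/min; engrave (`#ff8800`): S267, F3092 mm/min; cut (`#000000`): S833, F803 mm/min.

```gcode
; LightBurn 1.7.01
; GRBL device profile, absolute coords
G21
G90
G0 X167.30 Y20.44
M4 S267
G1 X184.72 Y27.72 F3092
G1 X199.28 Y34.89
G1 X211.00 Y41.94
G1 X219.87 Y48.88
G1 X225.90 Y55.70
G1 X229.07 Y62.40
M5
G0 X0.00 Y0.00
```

<svg xmlns="http://www.w3.org/2000/svg" width="360.79mm" height="174.01mm" viewBox="0 0 360.79 174.01">
  <polyline points="167.30,153.57 184.72,146.29 199.28,139.12 211.00,132.07 219.87,125.13 225.90,118.31 229.07,111.61" fill="none" stroke="#ff8800"/>
</svg>

y_svg = 174.01 − y_m. Every run uses S267, so all elements get stroke `#ff8800` (engrave).

[1] open run; points: 167.30,153.57 184.72,146.29 199.28,139.12 211.00,132.07 219.87,125.13 225.90,118.31 229.07,111.61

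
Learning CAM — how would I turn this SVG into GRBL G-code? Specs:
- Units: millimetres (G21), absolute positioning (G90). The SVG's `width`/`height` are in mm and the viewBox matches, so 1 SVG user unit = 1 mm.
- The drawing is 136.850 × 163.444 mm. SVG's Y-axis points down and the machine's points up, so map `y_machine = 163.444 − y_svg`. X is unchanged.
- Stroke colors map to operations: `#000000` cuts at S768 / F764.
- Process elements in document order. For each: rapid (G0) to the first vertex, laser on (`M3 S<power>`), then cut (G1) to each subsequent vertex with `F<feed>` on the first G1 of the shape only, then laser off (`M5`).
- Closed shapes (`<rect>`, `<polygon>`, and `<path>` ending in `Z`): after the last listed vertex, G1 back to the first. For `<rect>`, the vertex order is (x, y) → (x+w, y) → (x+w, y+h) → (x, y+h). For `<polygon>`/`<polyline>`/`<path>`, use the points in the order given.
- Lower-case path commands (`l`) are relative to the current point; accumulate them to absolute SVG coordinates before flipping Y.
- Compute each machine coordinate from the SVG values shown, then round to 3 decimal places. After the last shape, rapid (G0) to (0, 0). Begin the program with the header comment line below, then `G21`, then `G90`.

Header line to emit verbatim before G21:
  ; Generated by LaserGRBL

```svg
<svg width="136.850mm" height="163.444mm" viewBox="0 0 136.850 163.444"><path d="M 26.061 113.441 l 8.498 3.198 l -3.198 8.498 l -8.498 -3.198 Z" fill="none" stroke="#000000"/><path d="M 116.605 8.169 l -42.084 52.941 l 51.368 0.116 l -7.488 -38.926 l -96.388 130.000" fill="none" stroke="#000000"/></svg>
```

; Generated by LaserGRBL
G21
G90
G0 X26.061 Y50.003
M3 S768
G1 X34.559 Y46.805 F764
G1 X31.361 Y38.307
G1 X22.863 Y41.505
G1 X26.061 Y50.003
M5
G0 X116.605 Y155.275
M3 S768
G1 X74.521 Y102.334 F764
G1 X125.889 Y102.218
G1 X118.401 Y141.144
G1 X22.013 Y11.144
M5
G0 X0.000 Y0.000

1 u = 1 mm; y_m = 163.444 − y.

[1] `<path>` regular polygon, #000000→cut S768 F764: (26.061,50.003) → (34.559,46.805) → (31.361,38.307) → (22.863,41.505) → (26.061,50.003) (closed)

[2] `<path>` open polyline, #000000→cut S768 F764: (116.605,155.275) → (74.521,102.334) → (125.889,102.218) → (118.401,141.144) → (22.013,11.144)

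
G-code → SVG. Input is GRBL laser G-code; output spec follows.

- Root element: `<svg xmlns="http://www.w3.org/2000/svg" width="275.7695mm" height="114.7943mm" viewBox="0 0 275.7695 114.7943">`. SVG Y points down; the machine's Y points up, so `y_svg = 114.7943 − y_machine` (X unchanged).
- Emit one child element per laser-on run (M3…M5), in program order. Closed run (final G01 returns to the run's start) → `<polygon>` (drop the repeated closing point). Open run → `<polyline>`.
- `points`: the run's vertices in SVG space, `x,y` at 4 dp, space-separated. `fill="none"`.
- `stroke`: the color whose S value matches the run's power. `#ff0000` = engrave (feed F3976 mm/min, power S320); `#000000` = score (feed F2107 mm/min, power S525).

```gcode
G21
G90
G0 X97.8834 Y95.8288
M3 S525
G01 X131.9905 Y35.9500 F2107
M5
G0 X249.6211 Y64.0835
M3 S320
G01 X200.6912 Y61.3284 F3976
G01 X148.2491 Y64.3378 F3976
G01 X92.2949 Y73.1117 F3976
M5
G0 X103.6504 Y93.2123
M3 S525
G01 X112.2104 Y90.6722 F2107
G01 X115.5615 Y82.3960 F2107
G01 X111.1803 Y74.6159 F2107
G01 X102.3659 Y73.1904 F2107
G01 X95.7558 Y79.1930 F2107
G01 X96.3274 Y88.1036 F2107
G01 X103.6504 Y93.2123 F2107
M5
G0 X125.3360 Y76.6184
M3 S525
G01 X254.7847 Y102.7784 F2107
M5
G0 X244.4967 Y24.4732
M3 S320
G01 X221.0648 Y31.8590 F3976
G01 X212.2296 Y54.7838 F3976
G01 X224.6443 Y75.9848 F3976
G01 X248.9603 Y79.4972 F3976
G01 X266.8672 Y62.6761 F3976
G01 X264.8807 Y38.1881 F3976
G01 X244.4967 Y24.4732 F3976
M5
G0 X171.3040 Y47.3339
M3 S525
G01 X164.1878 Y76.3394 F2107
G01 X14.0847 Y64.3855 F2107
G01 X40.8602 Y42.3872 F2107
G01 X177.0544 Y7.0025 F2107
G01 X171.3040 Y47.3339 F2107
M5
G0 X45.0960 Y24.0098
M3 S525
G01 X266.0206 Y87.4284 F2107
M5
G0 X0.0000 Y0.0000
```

<svg xmlns="http://www.w3.org/2000/svg" width="275.7695mm" height="114.7943mm" viewBox="0 0 275.7695 114.7943">
  <polyline points="97.8834,18.9655 131.9905,78.8443" fill="none" stroke="#000000"/>
  <polyline points="249.6211,50.7108 200.6912,53.4659 148.2491,50.4565 92.2949,41.6826" fill="none" stroke="#ff0000"/>
  <polygon points="103.6504,21.5820 112.2104,24.1221 115.5615,32.3983 111.1803,40.1784 102.3659,41.6039 95.7558,35.6013 96.3274,26.6907" fill="none" stroke="#000000"/>
  <polyline points="125.3360,38.1759 254.7847,12.0159" fill="none" stroke="#000000"/>
  <polygon points="244.4967,90.3211 221.0648,82.9353 212.2296,60.0105 224.6443,38.8095 248.9603,35.2971 266.8672,52.1182 264.8807,76.6062" fill="none" stroke="#ff0000"/>
  <polygon points="171.3040,67.4604 164.1878,38.4549 14.0847,50.4088 40.8602,72.4071 177.0544,107.7918" fill="none" stroke="#000000"/>
  <polyline points="45.0960,90.7845 266.0206,27.3659" fill="none" stroke="#000000"/>
</svg>

Each laser-on run becomes one SVG element. Flip Y back into SVG space with y_svg = 114.7943 − y_machine.

Run 1: power S525 maps to stroke `#000000` (score). The run is open, so emit a `<polyline>` with points (Y-flipped): 97.8834,18.9655 131.9905,78.8443.

Run 2: the run's S320 means `#ff0000` (engrave). The run is open, so emit a `<polyline>` with points (Y-flipped): 249.6211,50.7108 200.6912,53.4659 148.2491,50.4565 92.2949,41.6826.

Run 3: power S525 maps to stroke `#000000` (score). The run returns to its start, so emit a `<polygon>` with points (Y-flipped): 103.6504,21.5820 112.2104,24.1221 115.5615,32.3983 111.1803,40.1784 102.3659,41.6039 95.7558,35.6013 96.3274,26.6907.

Run 4: power S525 maps to stroke `#000000` (score). The run is open, so emit a `<polyline>` with points (Y-flipped): 125.3360,38.1759 254.7847,12.0159.

Run 5: the run's S320 means `#ff0000` (engrave). The run returns to its start, so emit a `<polygon>` with points (Y-flipped): 244.4967,90.3211 221.0648,82.9353 212.2296,60.0105 224.6443,38.8095 248.9603,35.2971 266.8672,52.1182 264.8807,76.6062.

Run 6: power S525 maps to stroke `#000000` (score). The run returns to its start, so emit a `<polygon>` with points (Y-flipped): 171.3040,67.4604 164.1878,38.4549 14.0847,50.4088 40.8602,72.4071 177.0544,107.7918.

Run 7: S525 ⇒ score layer `#000000`. The run is open, so emit a `<polyline>` with points (Y-flipped): 45.0960,90.7845 266.0206,27.3659.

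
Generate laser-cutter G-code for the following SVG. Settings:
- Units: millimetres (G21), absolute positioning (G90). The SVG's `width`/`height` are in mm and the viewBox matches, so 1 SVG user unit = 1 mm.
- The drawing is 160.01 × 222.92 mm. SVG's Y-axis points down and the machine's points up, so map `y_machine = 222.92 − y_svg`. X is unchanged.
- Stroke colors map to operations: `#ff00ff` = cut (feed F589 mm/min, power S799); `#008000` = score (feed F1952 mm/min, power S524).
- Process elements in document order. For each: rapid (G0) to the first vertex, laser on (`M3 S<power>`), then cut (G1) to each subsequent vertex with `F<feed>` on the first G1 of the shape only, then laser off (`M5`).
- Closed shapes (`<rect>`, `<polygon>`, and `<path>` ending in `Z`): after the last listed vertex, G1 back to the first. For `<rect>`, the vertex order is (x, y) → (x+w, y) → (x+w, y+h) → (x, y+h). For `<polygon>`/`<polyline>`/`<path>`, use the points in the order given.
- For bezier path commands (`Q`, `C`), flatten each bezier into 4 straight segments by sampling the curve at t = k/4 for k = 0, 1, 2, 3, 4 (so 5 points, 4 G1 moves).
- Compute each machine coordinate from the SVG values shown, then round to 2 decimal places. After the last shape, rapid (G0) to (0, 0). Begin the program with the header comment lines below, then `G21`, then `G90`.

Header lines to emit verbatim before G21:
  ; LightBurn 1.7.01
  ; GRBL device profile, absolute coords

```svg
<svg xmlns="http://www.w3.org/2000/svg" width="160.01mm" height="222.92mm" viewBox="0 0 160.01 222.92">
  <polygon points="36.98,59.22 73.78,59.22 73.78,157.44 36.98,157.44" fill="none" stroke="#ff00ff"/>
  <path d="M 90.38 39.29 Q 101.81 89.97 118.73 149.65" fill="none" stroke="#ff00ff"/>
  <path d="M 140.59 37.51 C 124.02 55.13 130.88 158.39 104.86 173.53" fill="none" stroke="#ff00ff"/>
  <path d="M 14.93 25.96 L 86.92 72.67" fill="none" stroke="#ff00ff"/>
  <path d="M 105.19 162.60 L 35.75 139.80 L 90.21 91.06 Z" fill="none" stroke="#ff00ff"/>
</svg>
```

; LightBurn 1.7.01
; GRBL device profile, absolute coords
G21
G90
G0 X36.98 Y163.70
M3 S799
G1 X73.78 Y163.70 F589
G1 X73.78 Y65.48
G1 X36.98 Y65.48
G1 X36.98 Y163.70
M5
G0 X90.38 Y183.63
M3 S799
G1 X96.44 Y157.73 F589
G1 X103.18 Y130.70
G1 X110.61 Y102.55
G1 X118.73 Y73.27
M5
G0 X140.59 Y185.41
M3 S799
G1 X131.68 Y158.85 F589
G1 X126.27 Y116.47
G1 X119.09 Y74.55
G1 X104.86 Y49.39
M5
G0 X14.93 Y196.96
M3 S799
G1 X86.92 Y150.25 F589
M5
G0 X105.19 Y60.32
M3 S799
G1 X35.75 Y83.12 F589
G1 X90.21 Y131.86
G1 X105.19 Y60.32
M5
G0 X0.00 Y0.00

viewBox `0 0 160.01 222.92` with mm width/height → 1 unit = 1 mm. Flip: y_m = 222.92 − y_svg.

**Shape 1** — `<polygon>` rectangle, stroke `#ff00ff` → cut (S799, F589). Machine vertices: (36.98,163.70) → (73.78,163.70) → (73.78,65.48) → (36.98,65.48) → (36.98,163.70). Closed: final G1 returns to the first vertex.

**Shape 2** — `<path>` quadratic bezier, stroke `#ff00ff` → cut (S799, F589). Control points (SVG): P0=(90.38,39.29), P1=(101.81,89.97), P2=(118.73,149.65); sampled at t=k/4. Machine vertices: (90.38,183.63) → (96.44,157.73) → (103.18,130.70) → (110.61,102.55) → (118.73,73.27). Open path.

**Shape 3** — `<path>` cubic bezier, stroke `#ff00ff` → cut (S799, F589). Control points (SVG): P0=(140.59,37.51), P1=(124.02,55.13), P2=(130.88,158.39), P3=(104.86,173.53); sampled at t=k/4. Machine vertices: (140.59,185.41) → (131.68,158.85) → (126.27,116.47) → (119.09,74.55) → (104.86,49.39). Open path.

**Shape 4** — `<path>` line segment, stroke `#ff00ff` → cut (S799, F589). Machine vertices: (14.93,196.96) → (86.92,150.25). Open path.

**Shape 5** — `<path>` regular polygon, stroke `#ff00ff` → cut (S799, F589). Machine vertices: (105.19,60.32) → (35.75,83.12) → (90.21,131.86) → (105.19,60.32). Closed: final G1 returns to the first vertex.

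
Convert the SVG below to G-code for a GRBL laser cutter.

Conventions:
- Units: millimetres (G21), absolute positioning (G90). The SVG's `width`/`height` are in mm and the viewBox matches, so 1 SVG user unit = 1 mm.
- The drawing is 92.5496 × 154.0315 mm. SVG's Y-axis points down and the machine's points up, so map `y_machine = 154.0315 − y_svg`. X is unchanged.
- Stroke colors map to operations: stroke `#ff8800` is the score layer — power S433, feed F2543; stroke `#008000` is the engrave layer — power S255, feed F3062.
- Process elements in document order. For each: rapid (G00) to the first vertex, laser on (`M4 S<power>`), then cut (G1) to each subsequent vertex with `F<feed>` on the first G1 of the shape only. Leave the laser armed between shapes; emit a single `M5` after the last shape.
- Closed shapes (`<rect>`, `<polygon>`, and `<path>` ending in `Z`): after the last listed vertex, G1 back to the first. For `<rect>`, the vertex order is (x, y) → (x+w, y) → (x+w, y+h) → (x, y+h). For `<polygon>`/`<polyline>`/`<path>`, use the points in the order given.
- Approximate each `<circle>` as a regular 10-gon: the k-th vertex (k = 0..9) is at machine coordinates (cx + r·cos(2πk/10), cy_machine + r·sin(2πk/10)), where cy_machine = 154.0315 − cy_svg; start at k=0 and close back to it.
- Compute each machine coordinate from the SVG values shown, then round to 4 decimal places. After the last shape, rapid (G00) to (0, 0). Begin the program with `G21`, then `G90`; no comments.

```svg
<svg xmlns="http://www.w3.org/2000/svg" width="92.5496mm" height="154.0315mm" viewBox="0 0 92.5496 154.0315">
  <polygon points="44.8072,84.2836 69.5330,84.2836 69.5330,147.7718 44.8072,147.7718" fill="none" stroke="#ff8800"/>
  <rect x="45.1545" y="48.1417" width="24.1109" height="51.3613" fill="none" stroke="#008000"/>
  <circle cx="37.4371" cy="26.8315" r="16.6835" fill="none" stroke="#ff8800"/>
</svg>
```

1 u = 1 mm; y_m = 154.0315 − y.

[1] `<polygon>` rectangle, #ff8800→score S433 F2543: (44.8072,69.7479) → (69.5330,69.7479) → (69.5330,6.2597) → (44.8072,6.2597) → (44.8072,69.7479) (closed)

[2] `<rect>` rectangle, #008000→engrave S255 F3062: (45.1545,105.8898) → (69.2654,105.8898) → (69.2654,54.5285) → (45.1545,54.5285) → (45.1545,105.8898) (closed)

[3] `<circle>` circle, #ff8800→score S433 F2543: (54.1206,127.2000) → (50.9343,137.0063) → (42.5926,143.0670) → (32.2816,143.0670) → (23.9399,137.0063) → (20.7536,127.2000) → (23.9399,117.3937) → (32.2816,111.3330) → (42.5926,111.3330) → (50.9343,117.3937) → (54.1206,127.2000) (closed)

G21
G90
G00 X44.8072 Y69.7479
M4 S433
G1 X69.5330 Y69.7479 F2543
G1 X69.5330 Y6.2597
G1 X44.8072 Y6.2597
G1 X44.8072 Y69.7479
G00 X45.1545 Y105.8898
M4 S255
G1 X69.2654 Y105.8898 F3062
G1 X69.2654 Y54.5285
G1 X45.1545 Y54.5285
G1 X45.1545 Y105.8898
G00 X54.1206 Y127.2000
M4 S433
G1 X50.9343 Y137.0063 F2543
G1 X42.5926 Y143.0670
G1 X32.2816 Y143.0670
G1 X23.9399 Y137.0063
G1 X20.7536 Y127.2000
G1 X23.9399 Y117.3937
G1 X32.2816 Y111.3330
G1 X42.5926 Y111.3330
G1 X50.9343 Y117.3937
G1 X54.1206 Y127.2000
M5
G00 X0.0000 Y0.0000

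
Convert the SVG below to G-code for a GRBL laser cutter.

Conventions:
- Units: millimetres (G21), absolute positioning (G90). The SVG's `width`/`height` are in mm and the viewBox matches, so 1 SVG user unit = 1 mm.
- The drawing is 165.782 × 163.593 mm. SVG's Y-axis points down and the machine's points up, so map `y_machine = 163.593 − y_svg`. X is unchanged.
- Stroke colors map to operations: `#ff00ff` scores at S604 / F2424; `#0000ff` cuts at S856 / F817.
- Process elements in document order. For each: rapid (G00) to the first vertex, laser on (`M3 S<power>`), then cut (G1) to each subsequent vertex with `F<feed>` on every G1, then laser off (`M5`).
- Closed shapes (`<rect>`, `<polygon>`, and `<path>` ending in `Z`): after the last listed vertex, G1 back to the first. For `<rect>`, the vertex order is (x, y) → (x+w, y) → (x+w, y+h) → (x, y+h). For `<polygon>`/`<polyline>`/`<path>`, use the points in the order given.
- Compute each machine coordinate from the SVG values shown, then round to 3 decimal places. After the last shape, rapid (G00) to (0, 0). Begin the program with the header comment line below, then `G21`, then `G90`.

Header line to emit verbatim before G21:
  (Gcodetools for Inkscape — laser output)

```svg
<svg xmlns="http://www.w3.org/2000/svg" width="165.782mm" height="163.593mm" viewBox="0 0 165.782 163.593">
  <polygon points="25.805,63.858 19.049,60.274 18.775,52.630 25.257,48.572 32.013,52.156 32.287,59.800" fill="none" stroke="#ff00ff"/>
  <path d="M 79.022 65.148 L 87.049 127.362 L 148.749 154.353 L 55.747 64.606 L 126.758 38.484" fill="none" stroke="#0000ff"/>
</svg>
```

(Gcodetools for Inkscape — laser output)
G21
G90
G00 X25.805 Y99.735
M3 S604
G1 X19.049 Y103.319 F2424
G1 X18.775 Y110.963 F2424
G1 X25.257 Y115.021 F2424
G1 X32.013 Y111.437 F2424
G1 X32.287 Y103.793 F2424
G1 X25.805 Y99.735 F2424
M5
G00 X79.022 Y98.445
M3 S856
G1 X87.049 Y36.231 F817
G1 X148.749 Y9.240 F817
G1 X55.747 Y98.987 F817
G1 X126.758 Y125.109 F817
M5
G00 X0.000 Y0.000

Since the viewBox matches the mm dimensions, user units are millimetres directly. The only transform is the Y-flip y_m = 163.593 − y_svg.

Shape 1 is a regular polygon drawn with `<polygon>`. Its stroke #ff00ff means score at S604, F2424. After flipping Y the toolpath is (25.805,99.735) → (19.049,103.319) → (18.775,110.963) → (25.257,115.021) → (32.013,111.437) → (32.287,103.793) → (25.805,99.735), returning to the start.

Shape 2 is a open polyline drawn with `<path>`. Its stroke #0000ff means cut at S856, F817. After flipping Y the toolpath is (79.022,98.445) → (87.049,36.231) → (148.749,9.240) → (55.747,98.987) → (126.758,125.109).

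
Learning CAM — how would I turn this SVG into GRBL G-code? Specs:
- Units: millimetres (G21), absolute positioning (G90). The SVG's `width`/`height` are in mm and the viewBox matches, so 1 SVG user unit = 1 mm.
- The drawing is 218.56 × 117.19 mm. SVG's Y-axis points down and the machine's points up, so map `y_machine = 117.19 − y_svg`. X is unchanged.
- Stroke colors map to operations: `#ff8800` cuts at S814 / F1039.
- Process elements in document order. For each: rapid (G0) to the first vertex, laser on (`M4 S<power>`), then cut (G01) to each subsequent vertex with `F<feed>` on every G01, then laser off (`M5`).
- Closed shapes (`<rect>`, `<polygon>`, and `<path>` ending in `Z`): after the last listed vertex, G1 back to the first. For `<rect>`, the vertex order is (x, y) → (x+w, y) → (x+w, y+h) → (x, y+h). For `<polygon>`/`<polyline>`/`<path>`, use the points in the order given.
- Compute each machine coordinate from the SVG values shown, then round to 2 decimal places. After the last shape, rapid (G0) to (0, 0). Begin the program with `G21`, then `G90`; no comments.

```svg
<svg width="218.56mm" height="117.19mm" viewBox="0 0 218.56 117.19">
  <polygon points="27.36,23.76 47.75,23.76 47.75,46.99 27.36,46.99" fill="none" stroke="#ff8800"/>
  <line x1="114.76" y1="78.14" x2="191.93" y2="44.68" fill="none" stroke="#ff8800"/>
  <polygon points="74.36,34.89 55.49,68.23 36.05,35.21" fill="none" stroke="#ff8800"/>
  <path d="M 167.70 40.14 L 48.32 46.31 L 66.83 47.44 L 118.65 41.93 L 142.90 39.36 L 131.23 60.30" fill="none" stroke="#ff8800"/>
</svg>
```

Since the viewBox matches the mm dimensions, user units are millimetres directly. The only transform is the Y-flip y_m = 117.19 − y_svg.

Shape 1 is a rectangle drawn with `<polygon>`. Its stroke #ff8800 means cut at S814, F1039. After flipping Y the toolpath is (27.36,93.43) → (47.75,93.43) → (47.75,70.20) → (27.36,70.20) → (27.36,93.43), returning to the start.

Shape 2 is a line segment drawn with `<line>`. Its stroke #ff8800 means cut at S814, F1039. After flipping Y the toolpath is (114.76,39.05) → (191.93,72.51).

Shape 3 is a regular polygon drawn with `<polygon>`. Its stroke #ff8800 means cut at S814, F1039. After flipping Y the toolpath is (74.36,82.30) → (55.49,48.96) → (36.05,81.98) → (74.36,82.30), returning to the start.

Shape 4 is a open polyline drawn with `<path>`. Its stroke #ff8800 means cut at S814, F1039. After flipping Y the toolpath is (167.70,77.05) → (48.32,70.88) → (66.83,69.75) → (118.65,75.26) → (142.90,77.83) → (131.23,56.89).

G21
G90
G0 X27.36 Y93.43
M4 S814
G01 X47.75 Y93.43 F1039
G01 X47.75 Y70.20 F1039
G01 X27.36 Y70.20 F1039
G01 X27.36 Y93.43 F1039
M5
G0 X114.76 Y39.05
M4 S814
G01 X191.93 Y72.51 F1039
M5
G0 X74.36 Y82.30
M4 S814
G01 X55.49 Y48.96 F1039
G01 X36.05 Y81.98 F1039
G01 X74.36 Y82.30 F1039
M5
G0 X167.70 Y77.05
M4 S814
G01 X48.32 Y70.88 F1039
G01 X66.83 Y69.75 F1039
G01 X118.65 Y75.26 F1039
G01 X142.90 Y77.83 F1039
G01 X131.23 Y56.89 F1039
M5
G0 X0.00 Y0.00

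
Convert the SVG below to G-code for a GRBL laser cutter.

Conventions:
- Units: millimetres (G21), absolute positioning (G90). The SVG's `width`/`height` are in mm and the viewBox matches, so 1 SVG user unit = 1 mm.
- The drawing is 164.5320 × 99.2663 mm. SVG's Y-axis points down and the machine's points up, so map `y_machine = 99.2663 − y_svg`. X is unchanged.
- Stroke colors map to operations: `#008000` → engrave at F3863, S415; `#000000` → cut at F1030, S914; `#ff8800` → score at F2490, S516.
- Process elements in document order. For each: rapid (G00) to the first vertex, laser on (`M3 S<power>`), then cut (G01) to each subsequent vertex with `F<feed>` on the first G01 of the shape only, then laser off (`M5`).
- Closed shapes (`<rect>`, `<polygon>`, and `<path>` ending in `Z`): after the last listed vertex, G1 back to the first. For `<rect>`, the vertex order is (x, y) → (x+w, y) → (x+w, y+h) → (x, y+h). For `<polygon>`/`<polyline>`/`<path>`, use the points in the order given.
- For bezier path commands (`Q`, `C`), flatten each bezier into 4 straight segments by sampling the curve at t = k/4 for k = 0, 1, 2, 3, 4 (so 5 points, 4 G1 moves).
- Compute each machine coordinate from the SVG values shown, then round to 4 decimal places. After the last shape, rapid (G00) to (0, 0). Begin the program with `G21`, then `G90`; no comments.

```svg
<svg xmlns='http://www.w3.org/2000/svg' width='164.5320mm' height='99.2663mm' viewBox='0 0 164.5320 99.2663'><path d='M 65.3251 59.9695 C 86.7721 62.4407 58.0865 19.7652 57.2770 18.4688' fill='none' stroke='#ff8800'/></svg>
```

Since the viewBox matches the mm dimensions, user units are millimetres directly. The only transform is the Y-flip y_m = 99.2663 − y_svg.

Shape 1 is a cubic bezier drawn with `<path>`. Its stroke #ff8800 means score at S516, F2490. After flipping Y the toolpath is (65.3251,39.2968) → (73.2294,44.5564) → (69.6472,58.6343) → (61.8920,73.4186) → (57.2770,80.7975).

G21
G90
G00 X65.3251 Y39.2968
M3 S516
G01 X73.2294 Y44.5564 F2490
G01 X69.6472 Y58.6343
G01 X61.8920 Y73.4186
G01 X57.2770 Y80.7975
M5
G00 X0.0000 Y0.0000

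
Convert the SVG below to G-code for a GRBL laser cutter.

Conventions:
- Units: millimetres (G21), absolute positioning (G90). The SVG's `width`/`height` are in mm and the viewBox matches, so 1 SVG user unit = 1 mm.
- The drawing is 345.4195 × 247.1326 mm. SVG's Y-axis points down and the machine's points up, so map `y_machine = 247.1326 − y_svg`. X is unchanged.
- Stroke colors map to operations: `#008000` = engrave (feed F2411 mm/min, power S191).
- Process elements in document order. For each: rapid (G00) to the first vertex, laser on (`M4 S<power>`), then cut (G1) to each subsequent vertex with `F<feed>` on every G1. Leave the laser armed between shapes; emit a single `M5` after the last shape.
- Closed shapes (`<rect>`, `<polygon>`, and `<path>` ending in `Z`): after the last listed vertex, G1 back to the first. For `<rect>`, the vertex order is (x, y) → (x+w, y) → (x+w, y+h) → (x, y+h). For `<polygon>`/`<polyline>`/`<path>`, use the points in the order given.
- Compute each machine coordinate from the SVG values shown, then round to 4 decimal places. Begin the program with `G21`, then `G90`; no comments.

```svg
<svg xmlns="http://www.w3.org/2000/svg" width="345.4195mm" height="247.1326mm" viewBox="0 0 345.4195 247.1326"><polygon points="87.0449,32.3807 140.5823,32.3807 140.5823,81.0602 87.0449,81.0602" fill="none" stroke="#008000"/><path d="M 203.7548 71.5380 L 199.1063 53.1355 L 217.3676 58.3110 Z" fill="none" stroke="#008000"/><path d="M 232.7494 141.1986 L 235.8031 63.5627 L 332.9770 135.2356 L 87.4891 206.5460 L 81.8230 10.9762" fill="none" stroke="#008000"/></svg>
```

viewBox `0 0 345.4195 247.1326` with mm width/height → 1 unit = 1 mm. Flip: y_m = 247.1326 − y_svg.

**Shape 1** — `<polygon>` rectangle, stroke `#008000` → engrave (S191, F2411). Machine vertices: (87.0449,214.7519) → (140.5823,214.7519) → (140.5823,166.0724) → (87.0449,166.0724) → (87.0449,214.7519). Closed: final G1 returns to the first vertex.

**Shape 2** — `<path>` regular polygon, stroke `#008000` → engrave (S191, F2411). Machine vertices: (203.7548,175.5946) → (199.1063,193.9971) → (217.3676,188.8216) → (203.7548,175.5946). Closed: final G1 returns to the first vertex.

**Shape 3** — `<path>` open polyline, stroke `#008000` → engrave (S191, F2411). Machine vertices: (232.7494,105.9340) → (235.8031,183.5699) → (332.9770,111.8970) → (87.4891,40.5866) → (81.8230,236.1564). Open path.

G21
G90
G00 X87.0449 Y214.7519
M4 S191
G1 X140.5823 Y214.7519 F2411
G1 X140.5823 Y166.0724 F2411
G1 X87.0449 Y166.0724 F2411
G1 X87.0449 Y214.7519 F2411
G00 X203.7548 Y175.5946
M4 S191
G1 X199.1063 Y193.9971 F2411
G1 X217.3676 Y188.8216 F2411
G1 X203.7548 Y175.5946 F2411
G00 X232.7494 Y105.9340
M4 S191
G1 X235.8031 Y183.5699 F2411
G1 X332.9770 Y111.8970 F2411
G1 X87.4891 Y40.5866 F2411
G1 X81.8230 Y236.1564 F2411
M5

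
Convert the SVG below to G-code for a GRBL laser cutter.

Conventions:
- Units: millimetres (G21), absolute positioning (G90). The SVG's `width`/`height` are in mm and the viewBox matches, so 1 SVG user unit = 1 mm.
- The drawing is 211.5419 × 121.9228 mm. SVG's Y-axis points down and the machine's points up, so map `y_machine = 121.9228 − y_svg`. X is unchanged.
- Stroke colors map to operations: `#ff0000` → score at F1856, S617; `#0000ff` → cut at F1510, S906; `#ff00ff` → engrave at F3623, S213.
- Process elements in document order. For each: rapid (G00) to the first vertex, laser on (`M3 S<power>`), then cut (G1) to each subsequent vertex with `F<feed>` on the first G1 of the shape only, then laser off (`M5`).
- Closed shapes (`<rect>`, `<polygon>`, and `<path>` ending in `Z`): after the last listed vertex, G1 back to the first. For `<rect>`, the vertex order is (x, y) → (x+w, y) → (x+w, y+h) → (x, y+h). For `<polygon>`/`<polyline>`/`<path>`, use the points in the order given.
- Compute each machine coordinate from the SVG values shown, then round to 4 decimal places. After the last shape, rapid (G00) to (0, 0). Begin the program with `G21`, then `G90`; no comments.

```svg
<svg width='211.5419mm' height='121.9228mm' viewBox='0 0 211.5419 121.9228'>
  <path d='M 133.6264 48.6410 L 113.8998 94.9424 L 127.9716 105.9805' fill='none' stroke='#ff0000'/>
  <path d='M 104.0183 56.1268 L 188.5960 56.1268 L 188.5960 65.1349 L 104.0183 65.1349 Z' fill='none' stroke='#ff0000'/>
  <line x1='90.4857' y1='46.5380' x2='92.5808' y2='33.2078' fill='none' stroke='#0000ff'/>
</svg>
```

G21
G90
G00 X133.6264 Y73.2818
M3 S617
G1 X113.8998 Y26.9804 F1856
G1 X127.9716 Y15.9423
M5
G00 X104.0183 Y65.7960
M3 S617
G1 X188.5960 Y65.7960 F1856
G1 X188.5960 Y56.7879
G1 X104.0183 Y56.7879
G1 X104.0183 Y65.7960
M5
G00 X90.4857 Y75.3848
M3 S906
G1 X92.5808 Y88.7150 F1510
M5
G00 X0.0000 Y0.0000

viewBox `0 0 211.5419 121.9228` with mm width/height → 1 unit = 1 mm. Flip: y_m = 121.9228 − y_svg.

**Shape 1** — `<path>` open polyline, stroke `#ff0000` → score (S617, F1856). Machine vertices: (133.6264,73.2818) → (113.8998,26.9804) → (127.9716,15.9423). Open path.

**Shape 2** — `<path>` rectangle, stroke `#ff0000` → score (S617, F1856). Machine vertices: (104.0183,65.7960) → (188.5960,65.7960) → (188.5960,56.7879) → (104.0183,56.7879) → (104.0183,65.7960). Closed: final G1 returns to the first vertex.

**Shape 3** — `<line>` line segment, stroke `#0000ff` → cut (S906, F1510). Machine vertices: (90.4857,75.3848) → (92.5808,88.7150). Open path.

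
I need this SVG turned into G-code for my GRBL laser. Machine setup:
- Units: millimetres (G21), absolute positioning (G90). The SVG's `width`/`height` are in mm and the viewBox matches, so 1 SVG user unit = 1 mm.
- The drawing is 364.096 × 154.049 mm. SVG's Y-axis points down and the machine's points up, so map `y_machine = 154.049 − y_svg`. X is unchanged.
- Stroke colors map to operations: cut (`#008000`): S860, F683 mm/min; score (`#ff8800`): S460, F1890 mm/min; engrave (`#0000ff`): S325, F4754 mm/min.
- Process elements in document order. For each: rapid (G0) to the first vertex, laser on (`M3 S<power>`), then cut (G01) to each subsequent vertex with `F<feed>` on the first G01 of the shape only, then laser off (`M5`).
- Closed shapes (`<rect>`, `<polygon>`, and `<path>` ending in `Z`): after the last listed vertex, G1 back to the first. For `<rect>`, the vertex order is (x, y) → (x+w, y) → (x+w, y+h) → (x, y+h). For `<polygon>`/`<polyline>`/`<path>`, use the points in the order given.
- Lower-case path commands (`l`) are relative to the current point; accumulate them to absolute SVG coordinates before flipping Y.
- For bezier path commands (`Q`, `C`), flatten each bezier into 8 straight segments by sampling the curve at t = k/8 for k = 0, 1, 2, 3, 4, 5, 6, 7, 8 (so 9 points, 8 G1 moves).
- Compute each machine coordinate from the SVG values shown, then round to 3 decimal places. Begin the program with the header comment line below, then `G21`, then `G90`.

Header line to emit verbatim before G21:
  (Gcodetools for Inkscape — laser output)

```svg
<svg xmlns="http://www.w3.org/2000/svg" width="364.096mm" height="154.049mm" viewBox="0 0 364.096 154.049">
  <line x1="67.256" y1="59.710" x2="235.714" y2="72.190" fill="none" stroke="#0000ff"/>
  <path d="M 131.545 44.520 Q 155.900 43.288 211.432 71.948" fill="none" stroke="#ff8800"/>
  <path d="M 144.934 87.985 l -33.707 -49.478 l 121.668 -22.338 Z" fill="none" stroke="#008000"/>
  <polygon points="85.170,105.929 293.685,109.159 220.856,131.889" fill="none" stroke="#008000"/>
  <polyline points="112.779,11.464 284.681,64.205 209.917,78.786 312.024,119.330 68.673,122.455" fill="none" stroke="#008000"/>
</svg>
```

(Gcodetools for Inkscape — laser output)
G21
G90
G0 X67.256 Y94.339
M3 S325
G01 X235.714 Y81.859 F4754
M5
G0 X131.545 Y109.529
M3 S460
G01 X138.121 Y109.370 F1890
G01 X145.671 Y108.277
G01 X154.196 Y106.249
G01 X163.694 Y103.288
G01 X174.167 Y99.392
G01 X185.615 Y94.563
G01 X198.036 Y88.799
G01 X211.432 Y82.101
M5
G0 X144.934 Y66.064
M3 S860
G01 X111.227 Y115.542 F683
G01 X232.895 Y137.880
G01 X144.934 Y66.064
M5
G0 X85.170 Y48.120
M3 S860
G01 X293.685 Y44.890 F683
G01 X220.856 Y22.160
G01 X85.170 Y48.120
M5
G0 X112.779 Y142.585
M3 S860
G01 X284.681 Y89.844 F683
G01 X209.917 Y75.263
G01 X312.024 Y34.719
G01 X68.673 Y31.594
M5

1 u = 1 mm; y_m = 154.049 − y.

[1] `<line>` line segment, #0000ff→engrave S325 F4754: (67.256,94.339) → (235.714,81.859)

[2] `<path>` quadratic bezier, #ff8800→score S460 F1890: (131.545,109.529) → (138.121,109.370) → (145.671,108.277) → (154.196,106.249) → (163.694,103.288) → (174.167,99.392) → (185.615,94.563) → (198.036,88.799) → (211.432,82.101)

[3] `<path>` closed polygon, #008000→cut S860 F683: (144.934,66.064) → (111.227,115.542) → (232.895,137.880) → (144.934,66.064) (closed)

[4] `<polygon>` closed polygon, #008000→cut S860 F683: (85.170,48.120) → (293.685,44.890) → (220.856,22.160) → (85.170,48.120) (closed)

[5] `<polyline>` open polyline, #008000→cut S860 F683: (112.779,142.585) → (284.681,89.844) → (209.917,75.263) → (312.024,34.719) → (68.673,31.594)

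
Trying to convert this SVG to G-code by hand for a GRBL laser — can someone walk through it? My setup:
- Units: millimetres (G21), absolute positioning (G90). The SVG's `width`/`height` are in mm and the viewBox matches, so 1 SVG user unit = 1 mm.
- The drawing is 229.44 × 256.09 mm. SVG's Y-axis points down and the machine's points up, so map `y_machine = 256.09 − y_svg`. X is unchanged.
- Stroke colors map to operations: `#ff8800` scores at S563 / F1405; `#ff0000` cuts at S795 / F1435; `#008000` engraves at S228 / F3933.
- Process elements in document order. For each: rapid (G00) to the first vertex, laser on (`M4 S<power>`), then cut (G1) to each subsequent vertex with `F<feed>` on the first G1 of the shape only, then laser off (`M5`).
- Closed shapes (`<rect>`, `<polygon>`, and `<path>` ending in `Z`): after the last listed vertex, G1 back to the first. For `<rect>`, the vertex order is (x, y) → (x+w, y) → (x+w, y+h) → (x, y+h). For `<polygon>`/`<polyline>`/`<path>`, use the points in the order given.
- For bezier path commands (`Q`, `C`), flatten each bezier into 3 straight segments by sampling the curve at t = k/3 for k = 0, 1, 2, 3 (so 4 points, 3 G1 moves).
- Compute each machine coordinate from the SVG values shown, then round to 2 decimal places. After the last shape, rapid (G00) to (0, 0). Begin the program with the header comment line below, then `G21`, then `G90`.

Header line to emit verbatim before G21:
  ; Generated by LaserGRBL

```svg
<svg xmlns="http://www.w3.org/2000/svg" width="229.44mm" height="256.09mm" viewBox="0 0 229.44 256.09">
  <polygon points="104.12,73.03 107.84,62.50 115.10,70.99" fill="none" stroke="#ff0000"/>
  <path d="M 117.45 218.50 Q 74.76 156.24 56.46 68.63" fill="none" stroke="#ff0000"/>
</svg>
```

viewBox `0 0 229.44 256.09` with mm width/height → 1 unit = 1 mm. Flip: y_m = 256.09 − y_svg.

**Shape 1** — `<polygon>` regular polygon, stroke `#ff0000` → cut (S795, F1435). Machine vertices: (104.12,183.06) → (107.84,193.59) → (115.10,185.10) → (104.12,183.06). Closed: final G1 returns to the first vertex.

**Shape 2** — `<path>` quadratic bezier, stroke `#ff0000` → cut (S795, F1435). Control points (SVG): P0=(117.45,218.50), P1=(74.76,156.24), P2=(56.46,68.63); sampled at t=k/3. Machine vertices: (117.45,37.59) → (91.70,81.91) → (71.37,131.87) → (56.46,187.46). Open path.

; Generated by LaserGRBL
G21
G90
G00 X104.12 Y183.06
M4 S795
G1 X107.84 Y193.59 F1435
G1 X115.10 Y185.10
G1 X104.12 Y183.06
M5
G00 X117.45 Y37.59
M4 S795
G1 X91.70 Y81.91 F1435
G1 X71.37 Y131.87
G1 X56.46 Y187.46
M5
G00 X0.00 Y0.00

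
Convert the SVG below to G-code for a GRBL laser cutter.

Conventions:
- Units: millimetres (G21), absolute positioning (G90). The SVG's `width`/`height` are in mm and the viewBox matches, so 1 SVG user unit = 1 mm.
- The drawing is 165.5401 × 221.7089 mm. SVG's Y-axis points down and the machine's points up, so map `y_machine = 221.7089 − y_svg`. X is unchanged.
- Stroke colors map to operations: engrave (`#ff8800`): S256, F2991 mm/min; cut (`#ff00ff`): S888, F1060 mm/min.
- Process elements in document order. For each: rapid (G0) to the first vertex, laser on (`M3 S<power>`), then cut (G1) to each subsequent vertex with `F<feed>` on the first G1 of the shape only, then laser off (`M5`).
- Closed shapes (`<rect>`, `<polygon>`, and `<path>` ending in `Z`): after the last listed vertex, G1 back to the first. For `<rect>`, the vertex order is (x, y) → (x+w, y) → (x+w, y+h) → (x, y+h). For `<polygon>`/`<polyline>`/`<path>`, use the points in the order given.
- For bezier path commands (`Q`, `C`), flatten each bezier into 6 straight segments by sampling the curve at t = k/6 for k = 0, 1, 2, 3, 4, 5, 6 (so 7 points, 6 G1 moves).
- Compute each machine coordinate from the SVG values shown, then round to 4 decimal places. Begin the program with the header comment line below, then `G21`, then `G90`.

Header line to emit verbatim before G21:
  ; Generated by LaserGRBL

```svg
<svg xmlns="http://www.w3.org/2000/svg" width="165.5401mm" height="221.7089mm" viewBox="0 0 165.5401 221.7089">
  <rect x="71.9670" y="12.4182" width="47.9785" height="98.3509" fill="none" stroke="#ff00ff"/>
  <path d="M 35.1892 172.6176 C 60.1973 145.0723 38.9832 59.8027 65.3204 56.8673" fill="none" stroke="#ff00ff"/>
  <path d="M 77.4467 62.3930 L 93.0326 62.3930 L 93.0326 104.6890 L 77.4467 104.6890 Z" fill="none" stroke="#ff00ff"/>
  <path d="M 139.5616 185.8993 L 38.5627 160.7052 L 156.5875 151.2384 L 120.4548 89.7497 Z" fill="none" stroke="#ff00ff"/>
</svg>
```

; Generated by LaserGRBL
G21
G90
G0 X71.9670 Y209.2907
M3 S888
G1 X119.9455 Y209.2907 F1060
G1 X119.9455 Y110.9398
G1 X71.9670 Y110.9398
G1 X71.9670 Y209.2907
M5
G0 X35.1892 Y49.0913
M3 S888
G1 X44.2755 Y67.0259 F1060
G1 X48.2630 Y90.6907
G1 X49.7564 Y116.1952
G1 X51.3605 Y139.6488
G1 X55.6803 Y157.1611
G1 X65.3204 Y164.8416
M5
G0 X77.4467 Y159.3159
M3 S888
G1 X93.0326 Y159.3159 F1060
G1 X93.0326 Y117.0199
G1 X77.4467 Y117.0199
G1 X77.4467 Y159.3159
M5
G0 X139.5616 Y35.8096
M3 S888
G1 X38.5627 Y61.0037 F1060
G1 X156.5875 Y70.4705
G1 X120.4548 Y131.9592
G1 X139.5616 Y35.8096
M5

1 u = 1 mm; y_m = 221.7089 − y.

[1] `<rect>` rectangle, #ff00ff→cut S888 F1060: (71.9670,209.2907) → (119.9455,209.2907) → (119.9455,110.9398) → (71.9670,110.9398) → (71.9670,209.2907) (closed)

[2] `<path>` cubic bezier, #ff00ff→cut S888 F1060: (35.1892,49.0913) → (44.2755,67.0259) → (48.2630,90.6907) → (49.7564,116.1952) → (51.3605,139.6488) → (55.6803,157.1611) → (65.3204,164.8416)

[3] `<path>` rectangle, #ff00ff→cut S888 F1060: (77.4467,159.3159) → (93.0326,159.3159) → (93.0326,117.0199) → (77.4467,117.0199) → (77.4467,159.3159) (closed)

[4] `<path>` closed polygon, #ff00ff→cut S888 F1060: (139.5616,35.8096) → (38.5627,61.0037) → (156.5875,70.4705) → (120.4548,131.9592) → (139.5616,35.8096) (closed)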